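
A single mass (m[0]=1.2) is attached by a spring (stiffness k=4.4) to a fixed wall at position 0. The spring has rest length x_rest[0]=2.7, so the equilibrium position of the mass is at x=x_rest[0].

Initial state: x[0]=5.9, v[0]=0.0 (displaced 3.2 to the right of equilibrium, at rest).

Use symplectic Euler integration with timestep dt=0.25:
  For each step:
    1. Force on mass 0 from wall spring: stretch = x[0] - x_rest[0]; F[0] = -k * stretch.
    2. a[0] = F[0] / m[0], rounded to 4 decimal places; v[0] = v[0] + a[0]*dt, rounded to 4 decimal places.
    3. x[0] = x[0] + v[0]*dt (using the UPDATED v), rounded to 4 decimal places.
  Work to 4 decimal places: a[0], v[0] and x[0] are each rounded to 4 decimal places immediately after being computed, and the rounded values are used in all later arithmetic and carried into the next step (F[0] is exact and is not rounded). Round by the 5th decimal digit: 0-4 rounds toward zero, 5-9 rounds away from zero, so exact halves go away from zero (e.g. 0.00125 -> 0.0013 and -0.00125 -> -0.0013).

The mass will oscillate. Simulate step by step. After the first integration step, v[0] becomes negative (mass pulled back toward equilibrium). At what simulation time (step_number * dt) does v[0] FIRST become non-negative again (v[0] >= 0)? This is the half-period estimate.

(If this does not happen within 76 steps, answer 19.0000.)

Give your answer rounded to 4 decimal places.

Step 0: x=[5.9000] v=[0.0000]
Step 1: x=[5.1667] v=[-2.9333]
Step 2: x=[3.8681] v=[-5.1945]
Step 3: x=[2.3018] v=[-6.2653]
Step 4: x=[0.8267] v=[-5.9003]
Step 5: x=[-0.2191] v=[-4.1831]
Step 6: x=[-0.5959] v=[-1.5073]
Step 7: x=[-0.2174] v=[1.5140]
First v>=0 after going negative at step 7, time=1.7500

Answer: 1.7500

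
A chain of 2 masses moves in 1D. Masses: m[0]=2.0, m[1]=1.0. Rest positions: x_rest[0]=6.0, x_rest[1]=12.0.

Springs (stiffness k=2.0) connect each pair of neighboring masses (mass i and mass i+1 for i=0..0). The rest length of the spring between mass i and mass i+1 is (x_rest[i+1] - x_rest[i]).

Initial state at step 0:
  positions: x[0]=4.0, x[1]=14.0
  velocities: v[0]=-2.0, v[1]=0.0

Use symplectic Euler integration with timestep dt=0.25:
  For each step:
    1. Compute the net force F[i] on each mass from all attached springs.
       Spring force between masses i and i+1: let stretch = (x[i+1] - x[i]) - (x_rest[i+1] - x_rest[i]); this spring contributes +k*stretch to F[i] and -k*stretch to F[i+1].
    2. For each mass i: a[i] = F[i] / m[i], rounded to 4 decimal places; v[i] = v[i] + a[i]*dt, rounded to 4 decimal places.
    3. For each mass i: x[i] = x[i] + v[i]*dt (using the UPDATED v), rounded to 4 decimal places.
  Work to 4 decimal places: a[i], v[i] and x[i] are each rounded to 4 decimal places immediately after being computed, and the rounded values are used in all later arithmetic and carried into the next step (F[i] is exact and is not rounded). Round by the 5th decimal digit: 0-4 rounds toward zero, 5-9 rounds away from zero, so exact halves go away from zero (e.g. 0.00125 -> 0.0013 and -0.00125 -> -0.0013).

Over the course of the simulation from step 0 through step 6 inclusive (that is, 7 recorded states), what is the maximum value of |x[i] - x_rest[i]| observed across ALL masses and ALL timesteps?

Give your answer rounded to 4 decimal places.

Answer: 4.8788

Derivation:
Step 0: x=[4.0000 14.0000] v=[-2.0000 0.0000]
Step 1: x=[3.7500 13.5000] v=[-1.0000 -2.0000]
Step 2: x=[3.7344 12.5313] v=[-0.0625 -3.8750]
Step 3: x=[3.8936 11.2129] v=[0.6367 -5.2735]
Step 4: x=[4.1352 9.7296] v=[0.9665 -5.9332]
Step 5: x=[4.3515 8.2970] v=[0.8651 -5.7304]
Step 6: x=[4.4394 7.1212] v=[0.3515 -4.7032]
Max displacement = 4.8788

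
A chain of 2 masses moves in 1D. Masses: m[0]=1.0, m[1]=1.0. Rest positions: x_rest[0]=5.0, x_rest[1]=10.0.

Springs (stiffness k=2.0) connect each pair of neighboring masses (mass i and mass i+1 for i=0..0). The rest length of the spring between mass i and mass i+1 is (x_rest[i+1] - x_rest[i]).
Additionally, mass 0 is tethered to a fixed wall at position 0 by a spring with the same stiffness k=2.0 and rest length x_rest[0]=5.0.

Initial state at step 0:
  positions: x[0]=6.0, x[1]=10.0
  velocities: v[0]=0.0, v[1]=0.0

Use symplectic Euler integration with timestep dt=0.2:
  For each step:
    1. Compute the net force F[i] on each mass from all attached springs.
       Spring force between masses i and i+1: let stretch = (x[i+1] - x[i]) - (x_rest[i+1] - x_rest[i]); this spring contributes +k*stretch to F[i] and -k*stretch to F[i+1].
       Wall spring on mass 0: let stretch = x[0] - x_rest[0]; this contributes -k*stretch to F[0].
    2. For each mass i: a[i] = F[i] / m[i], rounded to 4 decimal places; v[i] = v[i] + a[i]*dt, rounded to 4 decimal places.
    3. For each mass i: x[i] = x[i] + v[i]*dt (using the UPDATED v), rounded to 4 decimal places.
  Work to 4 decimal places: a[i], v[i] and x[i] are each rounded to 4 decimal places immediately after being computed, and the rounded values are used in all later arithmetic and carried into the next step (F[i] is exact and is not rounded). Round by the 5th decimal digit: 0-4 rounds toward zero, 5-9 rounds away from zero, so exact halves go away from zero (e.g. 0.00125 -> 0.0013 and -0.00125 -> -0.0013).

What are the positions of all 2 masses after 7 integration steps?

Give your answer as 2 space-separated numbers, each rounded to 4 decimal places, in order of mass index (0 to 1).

Answer: 4.3655 10.5504

Derivation:
Step 0: x=[6.0000 10.0000] v=[0.0000 0.0000]
Step 1: x=[5.8400 10.0800] v=[-0.8000 0.4000]
Step 2: x=[5.5520 10.2208] v=[-1.4400 0.7040]
Step 3: x=[5.1933 10.3881] v=[-1.7933 0.8365]
Step 4: x=[4.8348 10.5398] v=[-1.7927 0.7586]
Step 5: x=[4.5459 10.6351] v=[-1.4446 0.4766]
Step 6: x=[4.3804 10.6433] v=[-0.8273 0.0409]
Step 7: x=[4.3655 10.5504] v=[-0.0743 -0.4643]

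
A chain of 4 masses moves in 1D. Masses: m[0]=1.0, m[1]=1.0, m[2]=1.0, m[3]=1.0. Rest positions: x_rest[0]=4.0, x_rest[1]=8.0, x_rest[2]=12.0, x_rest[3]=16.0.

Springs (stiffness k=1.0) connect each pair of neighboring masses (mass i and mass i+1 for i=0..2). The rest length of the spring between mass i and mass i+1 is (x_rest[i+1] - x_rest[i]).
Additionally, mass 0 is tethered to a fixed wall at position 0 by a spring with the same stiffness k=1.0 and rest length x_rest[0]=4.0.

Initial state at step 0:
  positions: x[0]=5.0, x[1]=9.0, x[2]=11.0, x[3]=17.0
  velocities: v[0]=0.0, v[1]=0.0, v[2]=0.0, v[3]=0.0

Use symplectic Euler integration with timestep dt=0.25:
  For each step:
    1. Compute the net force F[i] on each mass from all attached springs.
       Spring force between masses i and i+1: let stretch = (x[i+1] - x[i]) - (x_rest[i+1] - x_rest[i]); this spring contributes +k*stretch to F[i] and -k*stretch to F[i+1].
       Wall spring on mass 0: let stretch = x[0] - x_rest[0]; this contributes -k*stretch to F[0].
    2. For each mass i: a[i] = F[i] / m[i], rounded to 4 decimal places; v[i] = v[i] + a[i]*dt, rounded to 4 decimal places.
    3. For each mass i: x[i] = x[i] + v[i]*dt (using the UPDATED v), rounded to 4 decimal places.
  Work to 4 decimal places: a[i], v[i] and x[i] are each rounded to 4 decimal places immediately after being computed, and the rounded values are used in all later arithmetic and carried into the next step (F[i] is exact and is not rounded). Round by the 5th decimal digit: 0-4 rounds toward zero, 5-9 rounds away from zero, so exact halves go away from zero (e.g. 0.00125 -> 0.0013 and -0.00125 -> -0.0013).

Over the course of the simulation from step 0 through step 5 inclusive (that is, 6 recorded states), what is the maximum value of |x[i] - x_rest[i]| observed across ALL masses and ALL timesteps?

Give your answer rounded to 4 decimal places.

Step 0: x=[5.0000 9.0000 11.0000 17.0000] v=[0.0000 0.0000 0.0000 0.0000]
Step 1: x=[4.9375 8.8750 11.2500 16.8750] v=[-0.2500 -0.5000 1.0000 -0.5000]
Step 2: x=[4.8125 8.6524 11.7031 16.6484] v=[-0.5000 -0.8906 1.8125 -0.9063]
Step 3: x=[4.6267 8.3804 12.2747 16.3628] v=[-0.7432 -1.0879 2.2862 -1.1426]
Step 4: x=[4.3863 8.1172 12.8584 16.0717] v=[-0.9615 -1.0528 2.3347 -1.1646]
Step 5: x=[4.1050 7.9172 13.3466 15.8297] v=[-1.1254 -0.8002 1.9527 -0.9679]
Max displacement = 1.3466

Answer: 1.3466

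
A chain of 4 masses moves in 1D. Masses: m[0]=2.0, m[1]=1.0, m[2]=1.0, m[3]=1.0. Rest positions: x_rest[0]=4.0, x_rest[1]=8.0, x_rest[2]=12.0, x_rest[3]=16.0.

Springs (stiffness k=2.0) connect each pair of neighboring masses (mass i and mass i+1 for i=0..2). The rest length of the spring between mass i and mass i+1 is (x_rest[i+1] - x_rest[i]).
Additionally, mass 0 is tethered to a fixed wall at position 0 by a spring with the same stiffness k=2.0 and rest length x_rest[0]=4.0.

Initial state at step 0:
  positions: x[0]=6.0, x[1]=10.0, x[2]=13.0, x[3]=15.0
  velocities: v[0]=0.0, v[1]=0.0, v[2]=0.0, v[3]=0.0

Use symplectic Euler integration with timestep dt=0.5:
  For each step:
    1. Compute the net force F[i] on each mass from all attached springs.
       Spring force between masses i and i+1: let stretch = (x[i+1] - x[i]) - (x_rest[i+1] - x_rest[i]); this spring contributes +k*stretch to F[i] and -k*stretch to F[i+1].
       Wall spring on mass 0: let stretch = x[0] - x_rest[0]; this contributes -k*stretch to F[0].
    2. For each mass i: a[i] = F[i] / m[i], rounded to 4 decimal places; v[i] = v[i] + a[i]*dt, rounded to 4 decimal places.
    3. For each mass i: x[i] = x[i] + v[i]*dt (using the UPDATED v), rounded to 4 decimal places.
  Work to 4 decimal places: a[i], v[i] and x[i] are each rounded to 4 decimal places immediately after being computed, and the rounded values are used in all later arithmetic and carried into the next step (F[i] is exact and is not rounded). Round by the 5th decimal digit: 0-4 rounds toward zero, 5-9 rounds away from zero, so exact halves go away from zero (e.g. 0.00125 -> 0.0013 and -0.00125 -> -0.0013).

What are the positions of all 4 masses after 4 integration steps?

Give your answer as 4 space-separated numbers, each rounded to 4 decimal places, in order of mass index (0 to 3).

Step 0: x=[6.0000 10.0000 13.0000 15.0000] v=[0.0000 0.0000 0.0000 0.0000]
Step 1: x=[5.5000 9.5000 12.5000 16.0000] v=[-1.0000 -1.0000 -1.0000 2.0000]
Step 2: x=[4.6250 8.5000 12.2500 17.2500] v=[-1.7500 -2.0000 -0.5000 2.5000]
Step 3: x=[3.5625 7.4375 12.6250 18.0000] v=[-2.1250 -2.1250 0.7500 1.5000]
Step 4: x=[2.5781 7.0313 13.0938 18.0625] v=[-1.9688 -0.8125 0.9375 0.1250]

Answer: 2.5781 7.0313 13.0938 18.0625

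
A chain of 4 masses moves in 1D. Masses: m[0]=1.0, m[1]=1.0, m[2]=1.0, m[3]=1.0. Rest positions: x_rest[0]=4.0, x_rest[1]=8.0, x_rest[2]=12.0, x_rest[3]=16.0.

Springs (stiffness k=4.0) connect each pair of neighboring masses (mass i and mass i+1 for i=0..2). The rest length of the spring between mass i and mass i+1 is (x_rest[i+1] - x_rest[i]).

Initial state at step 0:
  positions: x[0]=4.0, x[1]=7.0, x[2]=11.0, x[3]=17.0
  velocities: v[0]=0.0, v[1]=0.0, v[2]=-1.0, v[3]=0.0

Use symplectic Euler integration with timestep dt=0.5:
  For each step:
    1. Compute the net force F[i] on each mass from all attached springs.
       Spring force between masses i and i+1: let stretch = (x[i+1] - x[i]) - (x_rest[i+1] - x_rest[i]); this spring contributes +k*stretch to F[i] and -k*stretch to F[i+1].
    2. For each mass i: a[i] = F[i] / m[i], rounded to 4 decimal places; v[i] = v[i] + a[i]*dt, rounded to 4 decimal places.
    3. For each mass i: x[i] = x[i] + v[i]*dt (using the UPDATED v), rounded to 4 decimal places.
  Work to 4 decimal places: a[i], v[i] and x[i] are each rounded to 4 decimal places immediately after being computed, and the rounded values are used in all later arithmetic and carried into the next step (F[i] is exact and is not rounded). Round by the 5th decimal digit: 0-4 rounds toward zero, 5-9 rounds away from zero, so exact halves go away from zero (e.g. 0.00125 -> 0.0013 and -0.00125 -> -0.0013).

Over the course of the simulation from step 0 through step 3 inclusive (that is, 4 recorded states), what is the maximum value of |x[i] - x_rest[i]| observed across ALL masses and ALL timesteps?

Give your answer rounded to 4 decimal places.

Answer: 1.5000

Derivation:
Step 0: x=[4.0000 7.0000 11.0000 17.0000] v=[0.0000 0.0000 -1.0000 0.0000]
Step 1: x=[3.0000 8.0000 12.5000 15.0000] v=[-2.0000 2.0000 3.0000 -4.0000]
Step 2: x=[3.0000 8.5000 12.0000 14.5000] v=[0.0000 1.0000 -1.0000 -1.0000]
Step 3: x=[4.5000 7.0000 10.5000 15.5000] v=[3.0000 -3.0000 -3.0000 2.0000]
Max displacement = 1.5000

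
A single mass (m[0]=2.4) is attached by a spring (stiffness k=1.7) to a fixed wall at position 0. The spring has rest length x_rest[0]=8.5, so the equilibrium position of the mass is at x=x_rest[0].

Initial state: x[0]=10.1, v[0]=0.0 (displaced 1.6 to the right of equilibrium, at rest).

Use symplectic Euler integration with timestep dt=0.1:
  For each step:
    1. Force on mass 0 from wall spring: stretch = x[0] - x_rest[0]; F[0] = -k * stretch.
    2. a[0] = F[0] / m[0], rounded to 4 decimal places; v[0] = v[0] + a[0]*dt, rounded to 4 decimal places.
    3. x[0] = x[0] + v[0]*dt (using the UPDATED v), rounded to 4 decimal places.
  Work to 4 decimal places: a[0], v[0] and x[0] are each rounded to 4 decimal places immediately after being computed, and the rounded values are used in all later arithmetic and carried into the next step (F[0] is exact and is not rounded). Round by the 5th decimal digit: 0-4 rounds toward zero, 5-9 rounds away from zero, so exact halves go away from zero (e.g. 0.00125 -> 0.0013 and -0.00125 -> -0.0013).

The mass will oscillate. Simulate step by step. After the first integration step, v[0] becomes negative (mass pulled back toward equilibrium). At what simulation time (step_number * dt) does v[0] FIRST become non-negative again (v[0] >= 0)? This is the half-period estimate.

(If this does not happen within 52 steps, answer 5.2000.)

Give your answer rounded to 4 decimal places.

Answer: 3.8000

Derivation:
Step 0: x=[10.1000] v=[0.0000]
Step 1: x=[10.0887] v=[-0.1133]
Step 2: x=[10.0661] v=[-0.2258]
Step 3: x=[10.0324] v=[-0.3367]
Step 4: x=[9.9879] v=[-0.4453]
Step 5: x=[9.9328] v=[-0.5507]
Step 6: x=[9.8676] v=[-0.6522]
Step 7: x=[9.7927] v=[-0.7491]
Step 8: x=[9.7086] v=[-0.8407]
Step 9: x=[9.6160] v=[-0.9263]
Step 10: x=[9.5155] v=[-1.0054]
Step 11: x=[9.4078] v=[-1.0773]
Step 12: x=[9.2936] v=[-1.1416]
Step 13: x=[9.1738] v=[-1.1978]
Step 14: x=[9.0493] v=[-1.2455]
Step 15: x=[8.9209] v=[-1.2844]
Step 16: x=[8.7895] v=[-1.3142]
Step 17: x=[8.6560] v=[-1.3347]
Step 18: x=[8.5214] v=[-1.3458]
Step 19: x=[8.3867] v=[-1.3473]
Step 20: x=[8.2528] v=[-1.3393]
Step 21: x=[8.1206] v=[-1.3218]
Step 22: x=[7.9911] v=[-1.2949]
Step 23: x=[7.8652] v=[-1.2589]
Step 24: x=[7.7438] v=[-1.2139]
Step 25: x=[7.6278] v=[-1.1603]
Step 26: x=[7.5180] v=[-1.0985]
Step 27: x=[7.4151] v=[-1.0289]
Step 28: x=[7.3199] v=[-0.9521]
Step 29: x=[7.2331] v=[-0.8685]
Step 30: x=[7.1552] v=[-0.7788]
Step 31: x=[7.0869] v=[-0.6835]
Step 32: x=[7.0286] v=[-0.5834]
Step 33: x=[6.9807] v=[-0.4792]
Step 34: x=[6.9435] v=[-0.3716]
Step 35: x=[6.9174] v=[-0.2614]
Step 36: x=[6.9025] v=[-0.1493]
Step 37: x=[6.8989] v=[-0.0361]
Step 38: x=[6.9066] v=[0.0773]
First v>=0 after going negative at step 38, time=3.8000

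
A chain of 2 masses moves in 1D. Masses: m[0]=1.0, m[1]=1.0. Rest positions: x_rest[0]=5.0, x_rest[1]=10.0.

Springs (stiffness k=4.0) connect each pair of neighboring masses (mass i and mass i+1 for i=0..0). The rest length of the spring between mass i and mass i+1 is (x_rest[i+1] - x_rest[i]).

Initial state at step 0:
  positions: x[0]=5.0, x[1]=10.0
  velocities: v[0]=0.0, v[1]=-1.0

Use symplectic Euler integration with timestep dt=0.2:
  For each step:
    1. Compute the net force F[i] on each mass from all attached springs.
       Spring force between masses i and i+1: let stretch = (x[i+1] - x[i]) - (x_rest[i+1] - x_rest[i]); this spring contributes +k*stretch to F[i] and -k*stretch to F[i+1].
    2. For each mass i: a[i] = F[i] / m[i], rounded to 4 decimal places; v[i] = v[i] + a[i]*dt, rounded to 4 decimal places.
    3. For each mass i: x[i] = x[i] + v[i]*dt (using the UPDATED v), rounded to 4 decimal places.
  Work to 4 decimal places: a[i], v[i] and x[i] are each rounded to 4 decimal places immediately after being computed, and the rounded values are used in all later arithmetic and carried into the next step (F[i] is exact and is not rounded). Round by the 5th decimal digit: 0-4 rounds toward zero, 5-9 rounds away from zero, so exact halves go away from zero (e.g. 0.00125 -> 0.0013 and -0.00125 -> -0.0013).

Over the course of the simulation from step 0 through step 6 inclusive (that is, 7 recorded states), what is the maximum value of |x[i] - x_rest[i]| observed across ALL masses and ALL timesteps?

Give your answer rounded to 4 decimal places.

Step 0: x=[5.0000 10.0000] v=[0.0000 -1.0000]
Step 1: x=[5.0000 9.8000] v=[0.0000 -1.0000]
Step 2: x=[4.9680 9.6320] v=[-0.1600 -0.8400]
Step 3: x=[4.8822 9.5178] v=[-0.4288 -0.5712]
Step 4: x=[4.7381 9.4619] v=[-0.7203 -0.2797]
Step 5: x=[4.5498 9.4502] v=[-0.9413 -0.0587]
Step 6: x=[4.3456 9.4544] v=[-1.0210 0.0210]
Max displacement = 0.6544

Answer: 0.6544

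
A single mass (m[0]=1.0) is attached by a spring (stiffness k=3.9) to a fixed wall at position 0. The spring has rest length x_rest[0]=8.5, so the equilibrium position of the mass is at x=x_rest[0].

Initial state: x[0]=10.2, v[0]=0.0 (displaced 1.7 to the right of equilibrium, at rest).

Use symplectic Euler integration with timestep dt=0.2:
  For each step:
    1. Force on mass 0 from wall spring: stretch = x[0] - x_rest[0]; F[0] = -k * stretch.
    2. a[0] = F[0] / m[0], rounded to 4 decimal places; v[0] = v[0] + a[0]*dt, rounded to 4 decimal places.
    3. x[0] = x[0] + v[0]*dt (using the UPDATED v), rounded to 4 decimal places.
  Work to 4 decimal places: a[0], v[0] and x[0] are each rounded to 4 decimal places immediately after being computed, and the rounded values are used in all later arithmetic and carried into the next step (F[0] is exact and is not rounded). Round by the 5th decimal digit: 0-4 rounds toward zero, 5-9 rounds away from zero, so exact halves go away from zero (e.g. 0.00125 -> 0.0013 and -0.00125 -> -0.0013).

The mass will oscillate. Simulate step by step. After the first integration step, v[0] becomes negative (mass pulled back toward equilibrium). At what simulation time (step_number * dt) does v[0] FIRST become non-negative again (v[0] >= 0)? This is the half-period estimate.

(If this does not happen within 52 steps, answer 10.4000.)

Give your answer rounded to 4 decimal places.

Step 0: x=[10.2000] v=[0.0000]
Step 1: x=[9.9348] v=[-1.3260]
Step 2: x=[9.4458] v=[-2.4451]
Step 3: x=[8.8092] v=[-3.1828]
Step 4: x=[8.1244] v=[-3.4240]
Step 5: x=[7.4982] v=[-3.1310]
Step 6: x=[7.0283] v=[-2.3496]
Step 7: x=[6.7880] v=[-1.2017]
Step 8: x=[6.8147] v=[0.1337]
First v>=0 after going negative at step 8, time=1.6000

Answer: 1.6000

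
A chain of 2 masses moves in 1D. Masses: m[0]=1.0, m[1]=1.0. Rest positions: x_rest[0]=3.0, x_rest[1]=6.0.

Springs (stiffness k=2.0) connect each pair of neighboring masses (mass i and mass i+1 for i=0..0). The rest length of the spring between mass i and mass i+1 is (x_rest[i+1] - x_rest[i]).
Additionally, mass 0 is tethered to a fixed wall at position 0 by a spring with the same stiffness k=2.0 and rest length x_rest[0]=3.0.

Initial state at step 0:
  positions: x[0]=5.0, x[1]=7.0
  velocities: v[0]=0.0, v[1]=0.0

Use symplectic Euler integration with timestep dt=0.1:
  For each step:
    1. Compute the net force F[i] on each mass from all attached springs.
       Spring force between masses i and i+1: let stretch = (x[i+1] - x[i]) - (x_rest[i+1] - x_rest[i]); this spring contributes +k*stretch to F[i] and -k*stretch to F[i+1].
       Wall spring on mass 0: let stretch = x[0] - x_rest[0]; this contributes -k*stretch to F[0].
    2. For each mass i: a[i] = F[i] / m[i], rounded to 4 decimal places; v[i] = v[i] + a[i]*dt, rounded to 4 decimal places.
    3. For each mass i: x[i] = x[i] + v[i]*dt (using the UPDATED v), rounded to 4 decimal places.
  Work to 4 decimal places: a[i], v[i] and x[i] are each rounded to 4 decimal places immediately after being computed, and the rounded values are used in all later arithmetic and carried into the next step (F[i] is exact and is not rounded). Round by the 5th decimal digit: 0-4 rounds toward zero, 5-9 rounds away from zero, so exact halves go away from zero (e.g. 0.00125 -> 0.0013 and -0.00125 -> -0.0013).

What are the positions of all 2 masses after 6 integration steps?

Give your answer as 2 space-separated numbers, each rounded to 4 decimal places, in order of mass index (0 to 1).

Answer: 3.9243 7.3152

Derivation:
Step 0: x=[5.0000 7.0000] v=[0.0000 0.0000]
Step 1: x=[4.9400 7.0200] v=[-0.6000 0.2000]
Step 2: x=[4.8228 7.0584] v=[-1.1720 0.3840]
Step 3: x=[4.6539 7.1121] v=[-1.6894 0.5369]
Step 4: x=[4.4411 7.1766] v=[-2.1285 0.6453]
Step 5: x=[4.1941 7.2464] v=[-2.4696 0.6982]
Step 6: x=[3.9243 7.3152] v=[-2.6980 0.6877]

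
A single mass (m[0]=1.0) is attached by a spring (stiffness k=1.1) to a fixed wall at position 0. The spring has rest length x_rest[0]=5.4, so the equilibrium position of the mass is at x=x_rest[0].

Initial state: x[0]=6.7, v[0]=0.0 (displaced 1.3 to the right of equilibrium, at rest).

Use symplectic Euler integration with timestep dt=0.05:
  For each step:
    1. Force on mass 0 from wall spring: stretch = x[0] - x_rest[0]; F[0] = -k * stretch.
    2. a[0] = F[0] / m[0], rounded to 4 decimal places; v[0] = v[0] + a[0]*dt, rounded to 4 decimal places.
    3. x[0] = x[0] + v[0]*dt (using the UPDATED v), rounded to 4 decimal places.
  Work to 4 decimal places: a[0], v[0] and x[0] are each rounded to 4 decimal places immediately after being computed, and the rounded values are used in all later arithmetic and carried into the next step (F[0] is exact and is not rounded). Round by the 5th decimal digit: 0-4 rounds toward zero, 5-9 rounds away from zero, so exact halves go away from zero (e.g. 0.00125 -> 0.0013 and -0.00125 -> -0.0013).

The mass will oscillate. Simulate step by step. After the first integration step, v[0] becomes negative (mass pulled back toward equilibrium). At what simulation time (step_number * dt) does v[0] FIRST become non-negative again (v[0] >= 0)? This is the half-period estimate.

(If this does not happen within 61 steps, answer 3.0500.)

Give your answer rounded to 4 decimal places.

Answer: 3.0000

Derivation:
Step 0: x=[6.7000] v=[0.0000]
Step 1: x=[6.6964] v=[-0.0715]
Step 2: x=[6.6893] v=[-0.1428]
Step 3: x=[6.6786] v=[-0.2137]
Step 4: x=[6.6644] v=[-0.2840]
Step 5: x=[6.6467] v=[-0.3535]
Step 6: x=[6.6256] v=[-0.4221]
Step 7: x=[6.6011] v=[-0.4895]
Step 8: x=[6.5733] v=[-0.5556]
Step 9: x=[6.5423] v=[-0.6201]
Step 10: x=[6.5082] v=[-0.6829]
Step 11: x=[6.4710] v=[-0.7439]
Step 12: x=[6.4309] v=[-0.8028]
Step 13: x=[6.3879] v=[-0.8595]
Step 14: x=[6.3422] v=[-0.9138]
Step 15: x=[6.2939] v=[-0.9656]
Step 16: x=[6.2432] v=[-1.0148]
Step 17: x=[6.1901] v=[-1.0612]
Step 18: x=[6.1349] v=[-1.1047]
Step 19: x=[6.0776] v=[-1.1451]
Step 20: x=[6.0185] v=[-1.1824]
Step 21: x=[5.9577] v=[-1.2164]
Step 22: x=[5.8953] v=[-1.2471]
Step 23: x=[5.8316] v=[-1.2743]
Step 24: x=[5.7667] v=[-1.2980]
Step 25: x=[5.7008] v=[-1.3182]
Step 26: x=[5.6341] v=[-1.3347]
Step 27: x=[5.5667] v=[-1.3476]
Step 28: x=[5.4989] v=[-1.3568]
Step 29: x=[5.4308] v=[-1.3622]
Step 30: x=[5.3626] v=[-1.3639]
Step 31: x=[5.2945] v=[-1.3618]
Step 32: x=[5.2267] v=[-1.3560]
Step 33: x=[5.1594] v=[-1.3465]
Step 34: x=[5.0927] v=[-1.3333]
Step 35: x=[5.0269] v=[-1.3164]
Step 36: x=[4.9621] v=[-1.2959]
Step 37: x=[4.8985] v=[-1.2718]
Step 38: x=[4.8363] v=[-1.2442]
Step 39: x=[4.7756] v=[-1.2132]
Step 40: x=[4.7167] v=[-1.1789]
Step 41: x=[4.6596] v=[-1.1413]
Step 42: x=[4.6046] v=[-1.1006]
Step 43: x=[4.5518] v=[-1.0569]
Step 44: x=[4.5013] v=[-1.0103]
Step 45: x=[4.4533] v=[-0.9609]
Step 46: x=[4.4079] v=[-0.9088]
Step 47: x=[4.3652] v=[-0.8542]
Step 48: x=[4.3253] v=[-0.7973]
Step 49: x=[4.2884] v=[-0.7382]
Step 50: x=[4.2545] v=[-0.6771]
Step 51: x=[4.2238] v=[-0.6141]
Step 52: x=[4.1963] v=[-0.5494]
Step 53: x=[4.1721] v=[-0.4832]
Step 54: x=[4.1513] v=[-0.4157]
Step 55: x=[4.1340] v=[-0.3470]
Step 56: x=[4.1201] v=[-0.2774]
Step 57: x=[4.1098] v=[-0.2070]
Step 58: x=[4.1030] v=[-0.1360]
Step 59: x=[4.0998] v=[-0.0647]
Step 60: x=[4.1001] v=[0.0068]
First v>=0 after going negative at step 60, time=3.0000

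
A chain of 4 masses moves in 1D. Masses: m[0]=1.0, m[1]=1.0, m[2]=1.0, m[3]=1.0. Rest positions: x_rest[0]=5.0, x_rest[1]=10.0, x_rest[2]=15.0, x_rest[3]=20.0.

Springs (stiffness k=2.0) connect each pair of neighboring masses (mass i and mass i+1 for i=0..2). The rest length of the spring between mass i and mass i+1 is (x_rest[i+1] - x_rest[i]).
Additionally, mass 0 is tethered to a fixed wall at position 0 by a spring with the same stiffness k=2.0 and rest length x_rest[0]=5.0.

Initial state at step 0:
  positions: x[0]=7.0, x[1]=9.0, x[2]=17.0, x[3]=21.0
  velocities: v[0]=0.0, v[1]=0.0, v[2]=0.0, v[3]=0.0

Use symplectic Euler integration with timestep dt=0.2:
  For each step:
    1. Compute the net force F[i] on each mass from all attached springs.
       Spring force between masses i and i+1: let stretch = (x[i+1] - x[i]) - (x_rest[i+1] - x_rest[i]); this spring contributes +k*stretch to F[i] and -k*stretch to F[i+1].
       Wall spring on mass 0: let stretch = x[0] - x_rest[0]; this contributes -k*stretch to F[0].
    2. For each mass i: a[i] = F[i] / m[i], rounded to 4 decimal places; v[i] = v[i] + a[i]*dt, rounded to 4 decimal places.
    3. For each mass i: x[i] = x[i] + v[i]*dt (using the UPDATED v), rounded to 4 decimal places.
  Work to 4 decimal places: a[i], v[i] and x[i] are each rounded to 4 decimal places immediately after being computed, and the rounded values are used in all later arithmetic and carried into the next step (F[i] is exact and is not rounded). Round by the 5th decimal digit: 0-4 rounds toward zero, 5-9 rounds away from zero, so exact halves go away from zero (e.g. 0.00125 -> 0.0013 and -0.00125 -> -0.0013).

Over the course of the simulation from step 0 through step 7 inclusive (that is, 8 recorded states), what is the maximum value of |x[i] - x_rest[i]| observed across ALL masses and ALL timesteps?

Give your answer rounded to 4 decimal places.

Step 0: x=[7.0000 9.0000 17.0000 21.0000] v=[0.0000 0.0000 0.0000 0.0000]
Step 1: x=[6.6000 9.4800 16.6800 21.0800] v=[-2.0000 2.4000 -1.6000 0.4000]
Step 2: x=[5.9024 10.3056 16.1360 21.2080] v=[-3.4880 4.1280 -2.7200 0.6400]
Step 3: x=[5.0849 11.2454 15.5313 21.3302] v=[-4.0877 4.6989 -3.0234 0.6112]
Step 4: x=[4.3534 12.0352 15.0477 21.3885] v=[-3.6575 3.9491 -2.4182 0.2916]
Step 5: x=[3.8882 12.4515 14.8303 21.3396] v=[-2.3261 2.0814 -1.0869 -0.2447]
Step 6: x=[3.7970 12.3730 14.9434 21.1699] v=[-0.4561 -0.3924 0.5653 -0.8484]
Step 7: x=[4.0881 11.8141 15.3489 20.9021] v=[1.4555 -2.7946 2.0277 -1.3390]
Max displacement = 2.4515

Answer: 2.4515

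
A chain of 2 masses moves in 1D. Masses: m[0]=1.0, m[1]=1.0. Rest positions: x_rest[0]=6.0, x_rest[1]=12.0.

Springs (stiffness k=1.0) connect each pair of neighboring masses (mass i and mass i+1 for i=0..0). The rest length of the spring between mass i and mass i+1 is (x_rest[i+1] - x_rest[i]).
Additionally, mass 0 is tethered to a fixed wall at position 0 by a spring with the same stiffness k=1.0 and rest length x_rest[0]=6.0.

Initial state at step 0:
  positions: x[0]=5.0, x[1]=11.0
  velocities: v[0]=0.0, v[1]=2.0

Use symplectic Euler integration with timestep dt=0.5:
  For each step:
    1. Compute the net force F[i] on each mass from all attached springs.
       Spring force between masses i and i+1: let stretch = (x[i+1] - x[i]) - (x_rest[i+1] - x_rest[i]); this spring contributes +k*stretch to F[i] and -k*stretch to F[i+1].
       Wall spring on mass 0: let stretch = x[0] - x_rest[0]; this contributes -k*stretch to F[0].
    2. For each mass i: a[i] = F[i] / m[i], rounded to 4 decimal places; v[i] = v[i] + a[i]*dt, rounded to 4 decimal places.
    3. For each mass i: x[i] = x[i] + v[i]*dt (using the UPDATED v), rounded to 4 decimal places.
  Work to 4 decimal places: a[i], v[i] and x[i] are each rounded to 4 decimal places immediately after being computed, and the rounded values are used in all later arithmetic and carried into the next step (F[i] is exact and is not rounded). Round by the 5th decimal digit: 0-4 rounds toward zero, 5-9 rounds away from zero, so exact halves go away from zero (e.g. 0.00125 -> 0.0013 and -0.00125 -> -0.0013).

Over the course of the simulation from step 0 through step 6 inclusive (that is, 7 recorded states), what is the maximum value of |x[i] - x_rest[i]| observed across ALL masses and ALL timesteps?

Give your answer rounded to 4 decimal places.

Answer: 2.5439

Derivation:
Step 0: x=[5.0000 11.0000] v=[0.0000 2.0000]
Step 1: x=[5.2500 12.0000] v=[0.5000 2.0000]
Step 2: x=[5.8750 12.8125] v=[1.2500 1.6250]
Step 3: x=[6.7657 13.3907] v=[1.7813 1.1563]
Step 4: x=[7.6212 13.8126] v=[1.7110 0.8438]
Step 5: x=[8.1193 14.1867] v=[0.9961 0.7481]
Step 6: x=[8.1044 14.5439] v=[-0.0299 0.7144]
Max displacement = 2.5439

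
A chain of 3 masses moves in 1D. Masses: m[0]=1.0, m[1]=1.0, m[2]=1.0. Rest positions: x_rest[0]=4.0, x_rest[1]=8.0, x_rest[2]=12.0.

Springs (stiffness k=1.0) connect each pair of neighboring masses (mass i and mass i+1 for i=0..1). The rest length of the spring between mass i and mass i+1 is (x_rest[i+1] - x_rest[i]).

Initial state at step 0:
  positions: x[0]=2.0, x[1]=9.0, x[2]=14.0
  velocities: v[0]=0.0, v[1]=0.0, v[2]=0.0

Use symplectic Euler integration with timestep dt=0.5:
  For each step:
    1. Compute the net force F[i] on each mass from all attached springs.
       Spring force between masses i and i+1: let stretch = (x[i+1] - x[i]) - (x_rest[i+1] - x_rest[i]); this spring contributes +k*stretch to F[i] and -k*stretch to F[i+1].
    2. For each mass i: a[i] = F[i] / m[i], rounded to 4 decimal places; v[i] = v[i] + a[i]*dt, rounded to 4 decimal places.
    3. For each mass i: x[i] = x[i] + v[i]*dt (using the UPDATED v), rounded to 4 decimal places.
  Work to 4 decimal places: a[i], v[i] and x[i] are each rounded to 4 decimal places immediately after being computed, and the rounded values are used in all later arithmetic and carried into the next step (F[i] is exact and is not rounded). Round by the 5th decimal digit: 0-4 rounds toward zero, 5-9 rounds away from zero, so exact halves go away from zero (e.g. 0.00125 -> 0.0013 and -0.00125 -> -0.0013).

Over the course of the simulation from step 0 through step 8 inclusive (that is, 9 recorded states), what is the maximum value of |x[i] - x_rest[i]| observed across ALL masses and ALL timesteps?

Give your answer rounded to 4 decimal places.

Answer: 2.1867

Derivation:
Step 0: x=[2.0000 9.0000 14.0000] v=[0.0000 0.0000 0.0000]
Step 1: x=[2.7500 8.5000 13.7500] v=[1.5000 -1.0000 -0.5000]
Step 2: x=[3.9375 7.8750 13.1875] v=[2.3750 -1.2500 -1.1250]
Step 3: x=[5.1094 7.5938 12.2969] v=[2.3438 -0.5625 -1.7813]
Step 4: x=[5.9024 7.8673 11.2305] v=[1.5860 0.5469 -2.1329]
Step 5: x=[6.1867 8.4904 10.3233] v=[0.5685 1.2461 -1.8145]
Step 6: x=[6.0469 8.9958 9.9578] v=[-0.2797 1.0107 -0.7310]
Step 7: x=[5.6443 9.0045 10.3518] v=[-0.8053 0.0173 0.7880]
Step 8: x=[5.0817 8.5099 11.4090] v=[-1.1252 -0.9892 2.1144]
Max displacement = 2.1867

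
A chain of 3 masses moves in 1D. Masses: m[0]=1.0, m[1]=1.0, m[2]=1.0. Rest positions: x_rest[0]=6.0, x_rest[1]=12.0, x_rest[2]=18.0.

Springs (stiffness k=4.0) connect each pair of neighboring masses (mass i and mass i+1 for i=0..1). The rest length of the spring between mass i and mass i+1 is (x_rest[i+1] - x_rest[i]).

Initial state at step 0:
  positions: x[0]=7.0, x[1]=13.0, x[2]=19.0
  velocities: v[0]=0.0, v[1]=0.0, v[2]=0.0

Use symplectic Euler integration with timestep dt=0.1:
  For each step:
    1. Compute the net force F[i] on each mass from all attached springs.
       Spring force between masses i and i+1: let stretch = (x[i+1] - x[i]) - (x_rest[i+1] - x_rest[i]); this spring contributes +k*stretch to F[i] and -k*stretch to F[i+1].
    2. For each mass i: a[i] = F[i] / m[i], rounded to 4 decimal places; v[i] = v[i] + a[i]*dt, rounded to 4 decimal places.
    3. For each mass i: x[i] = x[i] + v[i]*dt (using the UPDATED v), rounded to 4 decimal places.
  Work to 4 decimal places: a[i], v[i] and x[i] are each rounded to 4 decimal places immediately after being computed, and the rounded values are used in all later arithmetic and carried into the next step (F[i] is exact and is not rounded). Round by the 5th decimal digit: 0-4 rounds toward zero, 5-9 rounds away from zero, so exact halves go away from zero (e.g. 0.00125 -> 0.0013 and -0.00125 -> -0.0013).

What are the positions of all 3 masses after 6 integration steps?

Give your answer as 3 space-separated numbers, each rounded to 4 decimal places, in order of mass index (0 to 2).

Answer: 7.0000 13.0000 19.0000

Derivation:
Step 0: x=[7.0000 13.0000 19.0000] v=[0.0000 0.0000 0.0000]
Step 1: x=[7.0000 13.0000 19.0000] v=[0.0000 0.0000 0.0000]
Step 2: x=[7.0000 13.0000 19.0000] v=[0.0000 0.0000 0.0000]
Step 3: x=[7.0000 13.0000 19.0000] v=[0.0000 0.0000 0.0000]
Step 4: x=[7.0000 13.0000 19.0000] v=[0.0000 0.0000 0.0000]
Step 5: x=[7.0000 13.0000 19.0000] v=[0.0000 0.0000 0.0000]
Step 6: x=[7.0000 13.0000 19.0000] v=[0.0000 0.0000 0.0000]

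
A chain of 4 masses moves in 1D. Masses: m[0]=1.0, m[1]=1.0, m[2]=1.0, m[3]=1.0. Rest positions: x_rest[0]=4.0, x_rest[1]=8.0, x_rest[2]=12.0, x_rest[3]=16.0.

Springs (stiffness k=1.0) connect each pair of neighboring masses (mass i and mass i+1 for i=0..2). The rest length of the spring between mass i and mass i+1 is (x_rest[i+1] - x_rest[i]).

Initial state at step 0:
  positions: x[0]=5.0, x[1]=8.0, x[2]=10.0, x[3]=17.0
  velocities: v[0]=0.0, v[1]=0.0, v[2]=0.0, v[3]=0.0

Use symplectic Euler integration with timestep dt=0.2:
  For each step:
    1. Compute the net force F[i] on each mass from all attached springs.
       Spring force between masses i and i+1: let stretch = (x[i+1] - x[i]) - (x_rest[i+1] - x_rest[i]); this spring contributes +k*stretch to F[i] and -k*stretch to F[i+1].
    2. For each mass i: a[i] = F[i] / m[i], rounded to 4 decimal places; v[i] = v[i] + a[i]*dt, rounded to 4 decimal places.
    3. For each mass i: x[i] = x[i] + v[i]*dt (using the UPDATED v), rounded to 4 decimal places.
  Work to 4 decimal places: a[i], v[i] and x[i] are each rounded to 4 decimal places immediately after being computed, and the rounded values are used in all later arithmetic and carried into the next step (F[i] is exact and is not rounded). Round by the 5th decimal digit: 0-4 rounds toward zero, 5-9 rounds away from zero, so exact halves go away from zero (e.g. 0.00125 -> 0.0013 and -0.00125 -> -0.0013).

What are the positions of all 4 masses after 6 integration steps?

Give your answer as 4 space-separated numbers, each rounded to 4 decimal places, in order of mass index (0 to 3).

Answer: 4.1887 7.7034 12.8431 15.2649

Derivation:
Step 0: x=[5.0000 8.0000 10.0000 17.0000] v=[0.0000 0.0000 0.0000 0.0000]
Step 1: x=[4.9600 7.9600 10.2000 16.8800] v=[-0.2000 -0.2000 1.0000 -0.6000]
Step 2: x=[4.8800 7.8896 10.5776 16.6528] v=[-0.4000 -0.3520 1.8880 -1.1360]
Step 3: x=[4.7604 7.8063 11.0907 16.3426] v=[-0.5981 -0.4163 2.5654 -1.5510]
Step 4: x=[4.6026 7.7326 11.6825 15.9823] v=[-0.7889 -0.3686 2.9589 -1.8014]
Step 5: x=[4.4100 7.6917 12.2883 15.6100] v=[-0.9629 -0.2046 3.0289 -1.8614]
Step 6: x=[4.1887 7.7034 12.8431 15.2649] v=[-1.1066 0.0584 2.7739 -1.7257]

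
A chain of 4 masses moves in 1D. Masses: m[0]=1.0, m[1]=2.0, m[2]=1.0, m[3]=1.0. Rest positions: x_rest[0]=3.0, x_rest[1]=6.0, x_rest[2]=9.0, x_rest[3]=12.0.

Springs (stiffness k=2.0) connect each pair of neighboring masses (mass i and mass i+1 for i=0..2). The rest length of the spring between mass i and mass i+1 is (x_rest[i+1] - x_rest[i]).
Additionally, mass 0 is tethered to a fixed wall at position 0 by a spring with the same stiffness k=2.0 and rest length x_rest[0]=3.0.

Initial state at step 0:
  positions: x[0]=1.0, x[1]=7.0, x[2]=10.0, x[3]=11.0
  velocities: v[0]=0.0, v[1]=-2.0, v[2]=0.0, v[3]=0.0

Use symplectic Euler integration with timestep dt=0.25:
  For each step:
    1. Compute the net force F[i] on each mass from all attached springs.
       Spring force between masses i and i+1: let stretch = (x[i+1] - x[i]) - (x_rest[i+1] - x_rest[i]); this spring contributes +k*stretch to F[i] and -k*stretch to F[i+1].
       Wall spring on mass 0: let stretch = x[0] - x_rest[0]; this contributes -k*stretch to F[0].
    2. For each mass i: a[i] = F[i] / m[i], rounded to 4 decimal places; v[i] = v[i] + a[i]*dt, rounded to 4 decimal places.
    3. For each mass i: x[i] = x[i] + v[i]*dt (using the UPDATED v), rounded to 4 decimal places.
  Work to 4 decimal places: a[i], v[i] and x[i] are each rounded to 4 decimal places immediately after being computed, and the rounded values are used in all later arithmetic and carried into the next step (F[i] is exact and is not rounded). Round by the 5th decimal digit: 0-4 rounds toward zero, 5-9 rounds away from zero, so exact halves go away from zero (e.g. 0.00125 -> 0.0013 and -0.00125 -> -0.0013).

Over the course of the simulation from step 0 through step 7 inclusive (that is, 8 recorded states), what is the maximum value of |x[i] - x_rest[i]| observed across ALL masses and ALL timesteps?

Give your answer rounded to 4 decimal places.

Step 0: x=[1.0000 7.0000 10.0000 11.0000] v=[0.0000 -2.0000 0.0000 0.0000]
Step 1: x=[1.6250 6.3125 9.7500 11.2500] v=[2.5000 -2.7500 -1.0000 1.0000]
Step 2: x=[2.6328 5.5469 9.2578 11.6875] v=[4.0313 -3.0625 -1.9688 1.7500]
Step 3: x=[3.6758 4.8311 8.6055 12.1963] v=[4.1720 -2.8633 -2.6094 2.0352]
Step 4: x=[4.4038 4.2790 7.9302 12.6313] v=[2.9118 -2.2085 -2.7012 1.7398]
Step 5: x=[4.5657 3.9629 7.3861 12.8536] v=[0.6475 -1.2645 -2.1763 0.8893]
Step 6: x=[4.0815 3.8984 7.0976 12.7675] v=[-1.9368 -0.2580 -1.1542 -0.3445]
Step 7: x=[3.0642 4.0453 7.1179 12.3476] v=[-4.0691 0.5876 0.0812 -1.6795]
Max displacement = 2.1016

Answer: 2.1016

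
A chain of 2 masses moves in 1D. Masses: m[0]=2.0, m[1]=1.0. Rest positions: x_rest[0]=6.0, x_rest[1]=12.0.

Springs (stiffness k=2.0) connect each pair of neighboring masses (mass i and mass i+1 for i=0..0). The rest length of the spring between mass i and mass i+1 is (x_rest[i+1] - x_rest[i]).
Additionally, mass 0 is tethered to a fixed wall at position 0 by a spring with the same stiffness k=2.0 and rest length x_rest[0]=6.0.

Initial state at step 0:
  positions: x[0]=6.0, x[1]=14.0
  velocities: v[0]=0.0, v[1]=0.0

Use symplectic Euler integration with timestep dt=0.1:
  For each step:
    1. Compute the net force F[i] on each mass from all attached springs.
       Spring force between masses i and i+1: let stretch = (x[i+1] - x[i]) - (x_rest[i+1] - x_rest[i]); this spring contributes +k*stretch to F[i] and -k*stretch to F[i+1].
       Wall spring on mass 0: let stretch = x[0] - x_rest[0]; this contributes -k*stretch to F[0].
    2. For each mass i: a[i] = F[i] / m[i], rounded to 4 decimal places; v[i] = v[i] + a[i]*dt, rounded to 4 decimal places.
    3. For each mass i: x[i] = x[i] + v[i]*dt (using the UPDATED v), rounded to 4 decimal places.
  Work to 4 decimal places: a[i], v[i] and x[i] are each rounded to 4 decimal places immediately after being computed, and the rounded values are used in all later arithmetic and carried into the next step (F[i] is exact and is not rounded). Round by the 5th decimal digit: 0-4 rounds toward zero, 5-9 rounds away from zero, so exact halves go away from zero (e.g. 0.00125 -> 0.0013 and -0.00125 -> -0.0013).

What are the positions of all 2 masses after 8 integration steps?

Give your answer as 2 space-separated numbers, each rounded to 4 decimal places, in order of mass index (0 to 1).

Answer: 6.5644 12.7943

Derivation:
Step 0: x=[6.0000 14.0000] v=[0.0000 0.0000]
Step 1: x=[6.0200 13.9600] v=[0.2000 -0.4000]
Step 2: x=[6.0592 13.8812] v=[0.3920 -0.7880]
Step 3: x=[6.1160 13.7660] v=[0.5683 -1.1524]
Step 4: x=[6.1882 13.6178] v=[0.7217 -1.4824]
Step 5: x=[6.2728 13.4410] v=[0.8458 -1.7683]
Step 6: x=[6.3663 13.2408] v=[0.9353 -2.0019]
Step 7: x=[6.4649 13.0231] v=[0.9861 -2.1768]
Step 8: x=[6.5644 12.7943] v=[0.9954 -2.2884]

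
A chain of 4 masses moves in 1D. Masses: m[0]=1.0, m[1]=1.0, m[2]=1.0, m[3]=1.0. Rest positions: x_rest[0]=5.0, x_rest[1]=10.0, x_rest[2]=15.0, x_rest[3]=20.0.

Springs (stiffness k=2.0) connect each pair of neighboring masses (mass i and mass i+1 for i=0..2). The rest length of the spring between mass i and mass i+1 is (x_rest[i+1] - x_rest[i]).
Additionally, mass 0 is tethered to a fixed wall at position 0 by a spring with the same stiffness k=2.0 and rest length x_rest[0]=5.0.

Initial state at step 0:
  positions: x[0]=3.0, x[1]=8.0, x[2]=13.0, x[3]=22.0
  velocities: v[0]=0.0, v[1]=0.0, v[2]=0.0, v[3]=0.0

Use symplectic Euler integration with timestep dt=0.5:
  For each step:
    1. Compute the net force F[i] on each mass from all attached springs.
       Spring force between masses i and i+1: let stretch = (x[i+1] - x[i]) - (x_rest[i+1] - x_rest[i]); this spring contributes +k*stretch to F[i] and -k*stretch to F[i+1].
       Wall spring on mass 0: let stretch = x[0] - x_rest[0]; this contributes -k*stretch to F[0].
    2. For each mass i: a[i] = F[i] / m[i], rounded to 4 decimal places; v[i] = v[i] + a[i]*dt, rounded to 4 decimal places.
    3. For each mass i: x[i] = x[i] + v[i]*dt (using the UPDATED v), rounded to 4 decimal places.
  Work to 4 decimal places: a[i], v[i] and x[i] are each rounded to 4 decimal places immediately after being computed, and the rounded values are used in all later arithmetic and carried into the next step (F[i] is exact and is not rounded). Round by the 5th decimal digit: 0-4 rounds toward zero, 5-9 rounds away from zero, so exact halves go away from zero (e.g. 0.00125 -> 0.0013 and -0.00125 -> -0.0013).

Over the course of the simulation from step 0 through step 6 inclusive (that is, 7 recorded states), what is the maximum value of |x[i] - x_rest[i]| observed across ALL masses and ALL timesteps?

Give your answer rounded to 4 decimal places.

Answer: 2.7500

Derivation:
Step 0: x=[3.0000 8.0000 13.0000 22.0000] v=[0.0000 0.0000 0.0000 0.0000]
Step 1: x=[4.0000 8.0000 15.0000 20.0000] v=[2.0000 0.0000 4.0000 -4.0000]
Step 2: x=[5.0000 9.5000 16.0000 18.0000] v=[2.0000 3.0000 2.0000 -4.0000]
Step 3: x=[5.7500 12.0000 14.7500 17.5000] v=[1.5000 5.0000 -2.5000 -1.0000]
Step 4: x=[6.7500 12.7500 13.5000 18.1250] v=[2.0000 1.5000 -2.5000 1.2500]
Step 5: x=[7.3750 10.8750 14.1875 18.9375] v=[1.2500 -3.7500 1.3750 1.6250]
Step 6: x=[6.0625 8.9063 15.5938 19.8750] v=[-2.6250 -3.9375 2.8125 1.8750]
Max displacement = 2.7500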